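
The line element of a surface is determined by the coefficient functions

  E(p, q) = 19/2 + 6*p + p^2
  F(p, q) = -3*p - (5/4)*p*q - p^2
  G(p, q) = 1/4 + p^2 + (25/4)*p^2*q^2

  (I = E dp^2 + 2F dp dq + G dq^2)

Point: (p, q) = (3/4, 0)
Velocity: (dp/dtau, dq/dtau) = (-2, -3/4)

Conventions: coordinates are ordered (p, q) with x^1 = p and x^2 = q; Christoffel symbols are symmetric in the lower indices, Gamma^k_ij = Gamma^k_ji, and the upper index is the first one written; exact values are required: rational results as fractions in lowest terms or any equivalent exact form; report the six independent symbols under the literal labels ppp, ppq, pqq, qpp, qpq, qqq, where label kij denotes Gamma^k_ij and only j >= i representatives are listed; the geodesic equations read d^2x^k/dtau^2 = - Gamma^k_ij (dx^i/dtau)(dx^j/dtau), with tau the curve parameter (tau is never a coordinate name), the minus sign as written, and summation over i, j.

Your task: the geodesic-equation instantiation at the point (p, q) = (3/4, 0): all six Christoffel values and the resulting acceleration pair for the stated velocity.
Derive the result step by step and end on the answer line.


E = 233/16, F = -45/16, G = 13/16 at the point
E_p = 15/2, E_q = 0, F_p = -9/2, F_q = -15/16, G_p = 3/2, G_q = 0
EG - F^2 = 251/64;  g^inv = (64/251) * [[13/16, 45/16], [45/16, 233/16]]
first-kind symbols [ij,l] = (1/2)(d_i g_jl + d_j g_il - d_l g_ij): [pp,p] = E_p/2 = 15/4, [pp,q] = F_p - E_q/2 = -9/2, [pq,p] = E_q/2 = 0, [pq,q] = G_p/2 = 3/4, [qq,p] = F_q - G_p/2 = -27/16, [qq,q] = G_q/2 = 0
Gamma^p_ij = (G*[ij,p] - F*[ij,q])/(EG - F^2), Gamma^q_ij = (E*[ij,q] - F*[ij,p])/(EG - F^2)
Gamma_ppp = -615/251, Gamma_ppq = 135/251, Gamma_pqq = -351/1004, Gamma_qpp = -3519/251, Gamma_qpq = 699/251, Gamma_qqq = -1215/1004
d^2p/dtau^2 = -(Gamma_ppp*(-2)^2 + 2*Gamma_ppq*(-2)*(-3/4) + Gamma_pqq*(-3/4)^2) = 134679/16064
d^2q/dtau^2 = -(Gamma_qpp*(-2)^2 + 2*Gamma_qpq*(-2)*(-3/4) + Gamma_qqq*(-3/4)^2) = 777591/16064

Answer: Gamma_ppp = -615/251, Gamma_ppq = 135/251, Gamma_pqq = -351/1004, Gamma_qpp = -3519/251, Gamma_qpq = 699/251, Gamma_qqq = -1215/1004; accelerations (d^2p/dtau^2, d^2q/dtau^2) = (134679/16064, 777591/16064)


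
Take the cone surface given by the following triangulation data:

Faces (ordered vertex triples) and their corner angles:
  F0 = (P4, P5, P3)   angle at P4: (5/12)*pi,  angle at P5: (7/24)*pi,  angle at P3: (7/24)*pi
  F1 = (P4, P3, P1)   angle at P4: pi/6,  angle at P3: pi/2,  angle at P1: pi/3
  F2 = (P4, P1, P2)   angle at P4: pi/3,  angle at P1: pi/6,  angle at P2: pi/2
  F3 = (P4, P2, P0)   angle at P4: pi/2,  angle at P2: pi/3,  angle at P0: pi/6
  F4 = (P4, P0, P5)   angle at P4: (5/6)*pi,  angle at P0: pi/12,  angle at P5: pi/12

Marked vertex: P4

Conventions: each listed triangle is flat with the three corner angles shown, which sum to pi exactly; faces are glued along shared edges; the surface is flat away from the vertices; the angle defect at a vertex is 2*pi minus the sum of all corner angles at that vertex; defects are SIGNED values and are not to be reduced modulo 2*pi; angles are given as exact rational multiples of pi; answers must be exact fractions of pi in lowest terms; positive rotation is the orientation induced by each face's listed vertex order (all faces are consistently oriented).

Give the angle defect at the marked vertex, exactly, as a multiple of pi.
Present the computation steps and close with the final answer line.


Sum of corner angles at P4: (9/4)*pi
defect = 2*pi - (9/4)*pi

Answer: defect(P4) = -pi/4


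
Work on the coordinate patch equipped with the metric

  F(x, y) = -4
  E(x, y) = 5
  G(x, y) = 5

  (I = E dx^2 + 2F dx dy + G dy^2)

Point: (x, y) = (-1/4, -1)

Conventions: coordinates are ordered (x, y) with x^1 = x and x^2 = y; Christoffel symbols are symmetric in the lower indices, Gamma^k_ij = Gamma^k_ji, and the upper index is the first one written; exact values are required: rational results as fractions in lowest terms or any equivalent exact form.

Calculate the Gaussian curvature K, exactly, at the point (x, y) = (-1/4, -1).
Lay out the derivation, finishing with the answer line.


E = 5, F = -4, G = 5, EG - F^2 = 9 at the point
E_x = 0, E_y = 0, F_x = 0, F_y = 0, G_x = 0, G_y = 0
E_yy = 0, F_xy = 0, G_xx = 0
The intrinsic route: Brioschi's K = (det M1 - det M2)/(EG - F^2)^2.
M1 = [[-E_yy/2 + F_xy - G_xx/2, E_x/2, F_x - E_y/2], [F_y - G_x/2, E, F], [G_y/2, F, G]] = [[0, 0, 0], [0, 5, -4], [0, -4, 5]]; det M1 = 0
M2 = [[0, E_y/2, G_x/2], [E_y/2, E, F], [G_x/2, F, G]] = [[0, 0, 0], [0, 5, -4], [0, -4, 5]]; det M2 = 0
det M1 - det M2 = 0; K = 0 / (9)^2 = 0

Answer: K = 0


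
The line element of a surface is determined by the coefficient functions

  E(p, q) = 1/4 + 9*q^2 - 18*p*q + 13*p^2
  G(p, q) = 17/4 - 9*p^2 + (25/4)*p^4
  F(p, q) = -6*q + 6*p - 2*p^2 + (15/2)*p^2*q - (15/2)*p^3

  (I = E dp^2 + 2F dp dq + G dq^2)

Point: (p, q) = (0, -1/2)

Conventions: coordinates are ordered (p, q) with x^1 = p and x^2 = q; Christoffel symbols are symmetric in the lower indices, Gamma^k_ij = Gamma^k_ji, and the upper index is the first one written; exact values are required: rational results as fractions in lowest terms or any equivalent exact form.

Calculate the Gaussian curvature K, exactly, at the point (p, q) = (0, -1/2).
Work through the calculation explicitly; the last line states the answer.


E = 5/2, F = 3, G = 17/4, EG - F^2 = 13/8 at the point
E_p = 9, E_q = -9, F_p = 6, F_q = -6, G_p = 0, G_q = 0
E_qq = 18, F_pq = 0, G_pp = -18
Compute both Brioschi determinants and normalise by (EG - F^2)^2.
M1 = [[-E_qq/2 + F_pq - G_pp/2, E_p/2, F_p - E_q/2], [F_q - G_p/2, E, F], [G_q/2, F, G]] = [[0, 9/2, 21/2], [-6, 5/2, 3], [0, 3, 17/4]]; det M1 = -297/4
M2 = [[0, E_q/2, G_p/2], [E_q/2, E, F], [G_p/2, F, G]] = [[0, -9/2, 0], [-9/2, 5/2, 3], [0, 3, 17/4]]; det M2 = -1377/16
det M1 - det M2 = 189/16; K = 189/16 / (13/8)^2 = 756/169

Answer: K = 756/169


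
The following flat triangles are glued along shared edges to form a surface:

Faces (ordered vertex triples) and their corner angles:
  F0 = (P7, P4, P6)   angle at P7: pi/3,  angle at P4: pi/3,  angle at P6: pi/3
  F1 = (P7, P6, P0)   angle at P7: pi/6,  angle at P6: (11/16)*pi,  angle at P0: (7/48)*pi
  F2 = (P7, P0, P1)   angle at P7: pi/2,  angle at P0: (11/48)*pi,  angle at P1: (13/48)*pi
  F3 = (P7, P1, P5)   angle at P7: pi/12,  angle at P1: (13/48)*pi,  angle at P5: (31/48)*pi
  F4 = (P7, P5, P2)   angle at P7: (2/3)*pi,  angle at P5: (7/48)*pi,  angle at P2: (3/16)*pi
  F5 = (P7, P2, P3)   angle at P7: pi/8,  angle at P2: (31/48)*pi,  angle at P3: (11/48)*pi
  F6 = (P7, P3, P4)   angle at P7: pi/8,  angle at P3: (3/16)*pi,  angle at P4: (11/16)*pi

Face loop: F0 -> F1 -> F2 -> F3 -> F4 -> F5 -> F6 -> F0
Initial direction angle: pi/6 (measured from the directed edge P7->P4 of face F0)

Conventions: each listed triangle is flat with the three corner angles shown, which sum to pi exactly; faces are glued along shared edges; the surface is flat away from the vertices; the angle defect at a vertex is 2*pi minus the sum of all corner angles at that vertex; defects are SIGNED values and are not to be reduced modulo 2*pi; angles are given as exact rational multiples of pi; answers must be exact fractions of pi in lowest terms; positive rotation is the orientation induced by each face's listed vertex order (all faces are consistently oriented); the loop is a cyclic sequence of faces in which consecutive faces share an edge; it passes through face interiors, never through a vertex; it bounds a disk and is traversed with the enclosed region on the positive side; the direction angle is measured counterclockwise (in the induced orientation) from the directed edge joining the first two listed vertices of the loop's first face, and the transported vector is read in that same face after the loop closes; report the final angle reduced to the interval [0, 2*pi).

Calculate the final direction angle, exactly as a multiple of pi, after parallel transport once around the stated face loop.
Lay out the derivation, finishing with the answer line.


enclosed vertex P7: corner angles sum to 2*pi, defect = 2*pi - 2*pi = 0
adding the enclosed defects to the starting angle (mod 2*pi, induced orientation) gives the holonomy
final angle = pi/6 + 0 = pi/6 (mod 2*pi)

Answer: final direction angle = pi/6


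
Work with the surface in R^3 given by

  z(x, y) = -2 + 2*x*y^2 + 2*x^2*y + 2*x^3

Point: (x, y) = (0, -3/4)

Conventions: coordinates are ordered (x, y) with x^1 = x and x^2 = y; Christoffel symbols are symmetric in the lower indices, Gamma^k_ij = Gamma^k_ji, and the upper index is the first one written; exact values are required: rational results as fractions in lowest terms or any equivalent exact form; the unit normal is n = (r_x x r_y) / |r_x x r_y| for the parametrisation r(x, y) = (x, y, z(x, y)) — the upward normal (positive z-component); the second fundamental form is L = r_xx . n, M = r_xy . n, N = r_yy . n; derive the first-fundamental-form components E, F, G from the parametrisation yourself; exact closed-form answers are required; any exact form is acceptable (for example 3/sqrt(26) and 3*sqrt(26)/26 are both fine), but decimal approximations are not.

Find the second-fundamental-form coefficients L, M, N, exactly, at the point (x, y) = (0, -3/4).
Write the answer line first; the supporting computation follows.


Answer: L = -24*sqrt(145)/145, M = -24*sqrt(145)/145, N = 0

z_x = 9/8, z_y = 0, z_xx = -3, z_xy = -3, z_yy = 0
E = 145/64, F = 0, G = 1; answer radicand W^2 = 145/64
unnormalised second-form numerators: l = -3, m = -3, n = 0; L = l/sqrt(145/64), and similarly M = m/sqrt(W^2), N = n/sqrt(W^2)


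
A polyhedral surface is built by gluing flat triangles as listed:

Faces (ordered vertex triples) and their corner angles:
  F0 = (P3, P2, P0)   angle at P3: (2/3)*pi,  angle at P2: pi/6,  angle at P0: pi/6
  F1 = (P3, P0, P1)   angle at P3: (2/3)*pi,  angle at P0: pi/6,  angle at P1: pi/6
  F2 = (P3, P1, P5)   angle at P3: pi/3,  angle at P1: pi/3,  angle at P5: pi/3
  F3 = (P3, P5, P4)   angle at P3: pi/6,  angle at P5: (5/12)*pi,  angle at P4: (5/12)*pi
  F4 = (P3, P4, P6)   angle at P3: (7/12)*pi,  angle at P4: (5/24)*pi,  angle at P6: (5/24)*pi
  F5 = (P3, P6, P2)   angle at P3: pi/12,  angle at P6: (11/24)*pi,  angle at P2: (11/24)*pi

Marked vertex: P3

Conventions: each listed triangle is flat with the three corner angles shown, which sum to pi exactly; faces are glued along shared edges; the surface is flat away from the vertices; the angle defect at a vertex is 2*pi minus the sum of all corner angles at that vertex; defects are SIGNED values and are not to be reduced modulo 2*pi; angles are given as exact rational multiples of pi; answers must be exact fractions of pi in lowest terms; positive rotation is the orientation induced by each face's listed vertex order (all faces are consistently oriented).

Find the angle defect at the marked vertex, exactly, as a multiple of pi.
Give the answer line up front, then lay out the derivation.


Answer: defect(P3) = -pi/2

Sum of corner angles at P3: (5/2)*pi
defect = 2*pi - (5/2)*pi


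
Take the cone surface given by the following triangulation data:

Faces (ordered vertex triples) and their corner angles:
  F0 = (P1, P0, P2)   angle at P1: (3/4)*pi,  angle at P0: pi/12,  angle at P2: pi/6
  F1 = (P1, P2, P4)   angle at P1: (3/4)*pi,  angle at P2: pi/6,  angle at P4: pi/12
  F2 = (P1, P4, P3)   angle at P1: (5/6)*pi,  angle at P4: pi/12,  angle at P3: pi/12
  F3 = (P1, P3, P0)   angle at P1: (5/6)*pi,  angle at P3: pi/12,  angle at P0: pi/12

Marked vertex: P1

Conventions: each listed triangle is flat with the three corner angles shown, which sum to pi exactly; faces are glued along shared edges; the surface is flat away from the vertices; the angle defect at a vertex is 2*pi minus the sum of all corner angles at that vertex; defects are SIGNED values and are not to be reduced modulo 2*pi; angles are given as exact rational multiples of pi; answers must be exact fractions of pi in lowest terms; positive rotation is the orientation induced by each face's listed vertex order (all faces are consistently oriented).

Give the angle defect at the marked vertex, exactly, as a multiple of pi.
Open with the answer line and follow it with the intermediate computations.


Answer: defect(P1) = (-7/6)*pi

Sum of corner angles at P1: (19/6)*pi
defect = 2*pi - (19/6)*pi


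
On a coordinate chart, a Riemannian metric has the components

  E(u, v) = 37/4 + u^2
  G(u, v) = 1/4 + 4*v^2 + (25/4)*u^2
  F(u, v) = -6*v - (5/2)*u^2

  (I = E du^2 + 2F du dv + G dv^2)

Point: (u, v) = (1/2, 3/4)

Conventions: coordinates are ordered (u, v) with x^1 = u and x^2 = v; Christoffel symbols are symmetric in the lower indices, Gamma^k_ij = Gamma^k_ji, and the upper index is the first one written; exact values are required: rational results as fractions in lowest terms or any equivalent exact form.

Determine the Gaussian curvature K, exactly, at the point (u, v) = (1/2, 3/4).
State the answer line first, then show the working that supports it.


Answer: K = -78208/622521

E = 19/2, F = -41/8, G = 65/16, EG - F^2 = 789/64 at the point
E_u = 1, E_v = 0, F_u = -5/2, F_v = -6, G_u = 25/4, G_v = 6
E_vv = 0, F_uv = 0, G_uu = 25/2
Evaluate Brioschi's two determinant matrices M1, M2 and divide by (EG - F^2)^2.
M1 = [[-E_vv/2 + F_uv - G_uu/2, E_u/2, F_u - E_v/2], [F_v - G_u/2, E, F], [G_v/2, F, G]] = [[-25/4, 1/2, -5/2], [-73/8, 19/2, -41/8], [3, -41/8, 65/16]]; det M1 = -14319/128
M2 = [[0, E_v/2, G_u/2], [E_v/2, E, F], [G_u/2, F, G]] = [[0, 0, 25/8], [0, 19/2, -41/8], [25/8, -41/8, 65/16]]; det M2 = -11875/128
det M1 - det M2 = -611/32; K = -611/32 / (789/64)^2 = -78208/622521


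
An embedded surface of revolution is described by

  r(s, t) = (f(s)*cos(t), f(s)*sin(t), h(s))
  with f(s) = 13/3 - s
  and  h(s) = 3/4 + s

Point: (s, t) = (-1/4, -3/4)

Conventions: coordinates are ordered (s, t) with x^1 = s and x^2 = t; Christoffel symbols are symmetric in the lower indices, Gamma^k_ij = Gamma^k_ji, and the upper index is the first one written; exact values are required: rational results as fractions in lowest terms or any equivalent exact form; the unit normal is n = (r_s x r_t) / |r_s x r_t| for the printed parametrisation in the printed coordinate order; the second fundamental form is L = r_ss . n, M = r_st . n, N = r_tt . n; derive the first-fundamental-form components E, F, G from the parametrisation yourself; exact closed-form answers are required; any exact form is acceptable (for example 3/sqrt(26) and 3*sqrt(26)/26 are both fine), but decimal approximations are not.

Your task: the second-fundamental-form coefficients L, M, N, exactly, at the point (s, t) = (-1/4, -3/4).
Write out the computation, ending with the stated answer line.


f = 55/12, f' = -1, f'' = 0, h' = 1, h'' = 0
E = 2, F = 0, G = 3025/144; answer radicand W^2 = 2
unnormalised second-form numerators: l = 0, m = 0, n = 55/12; L = l/sqrt(2), and similarly M = m/sqrt(W^2), N = n/sqrt(W^2)

Answer: L = 0, M = 0, N = 55*sqrt(2)/24


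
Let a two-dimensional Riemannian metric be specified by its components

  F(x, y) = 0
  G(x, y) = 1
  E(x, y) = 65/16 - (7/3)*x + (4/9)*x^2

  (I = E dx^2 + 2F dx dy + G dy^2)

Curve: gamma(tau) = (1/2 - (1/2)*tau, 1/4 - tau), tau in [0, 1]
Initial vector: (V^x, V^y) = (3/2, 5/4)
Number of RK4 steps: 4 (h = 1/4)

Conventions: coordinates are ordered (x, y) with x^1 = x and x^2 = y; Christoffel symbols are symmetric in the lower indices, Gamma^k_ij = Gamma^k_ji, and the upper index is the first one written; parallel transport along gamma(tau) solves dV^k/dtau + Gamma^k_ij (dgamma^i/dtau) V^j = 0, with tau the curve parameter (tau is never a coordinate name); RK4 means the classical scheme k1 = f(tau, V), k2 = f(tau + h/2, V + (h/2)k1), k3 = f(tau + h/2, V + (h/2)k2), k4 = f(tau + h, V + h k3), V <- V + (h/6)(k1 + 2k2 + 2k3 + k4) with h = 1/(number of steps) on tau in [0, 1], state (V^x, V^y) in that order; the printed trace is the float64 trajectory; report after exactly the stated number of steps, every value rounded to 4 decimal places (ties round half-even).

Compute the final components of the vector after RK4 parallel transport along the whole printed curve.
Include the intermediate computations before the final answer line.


gamma'(tau) = (-1/2, -1); f(tau, V)^k = -Gamma^k_ij(gamma(tau)) gamma'^i(tau) V^j; h = 1/4; intermediate values shown to 6 dp
curve data and Christoffel symbols at the stage parameters:
  tau = 0.000000: gamma = (0.500000, 0.250000), gamma' = (-0.500000, -1.000000); Gamma_xxx = -0.314088, Gamma_xxy = 0.000000, Gamma_xyy = 0.000000, Gamma_yxx = 0.000000, Gamma_yxy = 0.000000, Gamma_yyy = 0.000000
  tau = 0.125000: gamma = (0.437500, 0.125000), gamma' = (-0.500000, -1.000000); Gamma_xxx = -0.310938, Gamma_xxy = 0.000000, Gamma_xyy = 0.000000, Gamma_yxx = 0.000000, Gamma_yxy = 0.000000, Gamma_yyy = 0.000000
  tau = 0.250000: gamma = (0.375000, 0.000000), gamma' = (-0.500000, -1.000000); Gamma_xxx = -0.307692, Gamma_xxy = 0.000000, Gamma_xyy = 0.000000, Gamma_yxx = 0.000000, Gamma_yxy = 0.000000, Gamma_yyy = 0.000000
  tau = 0.375000: gamma = (0.312500, -0.125000), gamma' = (-0.500000, -1.000000); Gamma_xxx = -0.304370, Gamma_xxy = 0.000000, Gamma_xyy = 0.000000, Gamma_yxx = 0.000000, Gamma_yxy = 0.000000, Gamma_yyy = 0.000000
  tau = 0.500000: gamma = (0.250000, -0.250000), gamma' = (-0.500000, -1.000000); Gamma_xxx = -0.300990, Gamma_xxy = 0.000000, Gamma_xyy = 0.000000, Gamma_yxx = 0.000000, Gamma_yxy = 0.000000, Gamma_yyy = 0.000000
  tau = 0.625000: gamma = (0.187500, -0.375000), gamma' = (-0.500000, -1.000000); Gamma_xxx = -0.297568, Gamma_xxy = 0.000000, Gamma_xyy = 0.000000, Gamma_yxx = 0.000000, Gamma_yxy = 0.000000, Gamma_yyy = 0.000000
  tau = 0.750000: gamma = (0.125000, -0.500000), gamma' = (-0.500000, -1.000000); Gamma_xxx = -0.294118, Gamma_xxy = 0.000000, Gamma_xyy = 0.000000, Gamma_yxx = 0.000000, Gamma_yxy = 0.000000, Gamma_yyy = 0.000000
  tau = 0.875000: gamma = (0.062500, -0.625000), gamma' = (-0.500000, -1.000000); Gamma_xxx = -0.290651, Gamma_xxy = 0.000000, Gamma_xyy = 0.000000, Gamma_yxx = 0.000000, Gamma_yxy = 0.000000, Gamma_yyy = 0.000000
  tau = 1.000000: gamma = (0.000000, -0.750000), gamma' = (-0.500000, -1.000000); Gamma_xxx = -0.287179, Gamma_xxy = 0.000000, Gamma_xyy = 0.000000, Gamma_yxx = 0.000000, Gamma_yxy = 0.000000, Gamma_yyy = 0.000000
step 0: V^x = 1.5000, V^y = 1.2500
step 1: k1 = (-0.235566, 0.000000), k2 = (-0.228626, 0.000000), k3 = (-0.228761, 0.000000), k4 = (-0.221971, 0.000000); V <- V + (h/6)(k1 + 2k2 + 2k3 + k4): V^x = 1.4428, V^y = 1.2500
step 2: k1 = (-0.221972, 0.000000), k2 = (-0.215353, 0.000000), k3 = (-0.215479, 0.000000), k4 = (-0.209030, 0.000000); V <- V + (h/6)(k1 + 2k2 + 2k3 + k4): V^x = 1.3890, V^y = 1.2500
step 3: k1 = (-0.209031, 0.000000), k2 = (-0.202767, 0.000000), k3 = (-0.202884, 0.000000), k4 = (-0.196800, 0.000000); V <- V + (h/6)(k1 + 2k2 + 2k3 + k4): V^x = 1.3382, V^y = 1.2500
step 4: k1 = (-0.196801, 0.000000), k2 = (-0.190906, 0.000000), k3 = (-0.191013, 0.000000), k4 = (-0.185301, 0.000000); V <- V + (h/6)(k1 + 2k2 + 2k3 + k4): V^x = 1.2905, V^y = 1.2500

Answer: V^x = 1.2905, V^y = 1.2500


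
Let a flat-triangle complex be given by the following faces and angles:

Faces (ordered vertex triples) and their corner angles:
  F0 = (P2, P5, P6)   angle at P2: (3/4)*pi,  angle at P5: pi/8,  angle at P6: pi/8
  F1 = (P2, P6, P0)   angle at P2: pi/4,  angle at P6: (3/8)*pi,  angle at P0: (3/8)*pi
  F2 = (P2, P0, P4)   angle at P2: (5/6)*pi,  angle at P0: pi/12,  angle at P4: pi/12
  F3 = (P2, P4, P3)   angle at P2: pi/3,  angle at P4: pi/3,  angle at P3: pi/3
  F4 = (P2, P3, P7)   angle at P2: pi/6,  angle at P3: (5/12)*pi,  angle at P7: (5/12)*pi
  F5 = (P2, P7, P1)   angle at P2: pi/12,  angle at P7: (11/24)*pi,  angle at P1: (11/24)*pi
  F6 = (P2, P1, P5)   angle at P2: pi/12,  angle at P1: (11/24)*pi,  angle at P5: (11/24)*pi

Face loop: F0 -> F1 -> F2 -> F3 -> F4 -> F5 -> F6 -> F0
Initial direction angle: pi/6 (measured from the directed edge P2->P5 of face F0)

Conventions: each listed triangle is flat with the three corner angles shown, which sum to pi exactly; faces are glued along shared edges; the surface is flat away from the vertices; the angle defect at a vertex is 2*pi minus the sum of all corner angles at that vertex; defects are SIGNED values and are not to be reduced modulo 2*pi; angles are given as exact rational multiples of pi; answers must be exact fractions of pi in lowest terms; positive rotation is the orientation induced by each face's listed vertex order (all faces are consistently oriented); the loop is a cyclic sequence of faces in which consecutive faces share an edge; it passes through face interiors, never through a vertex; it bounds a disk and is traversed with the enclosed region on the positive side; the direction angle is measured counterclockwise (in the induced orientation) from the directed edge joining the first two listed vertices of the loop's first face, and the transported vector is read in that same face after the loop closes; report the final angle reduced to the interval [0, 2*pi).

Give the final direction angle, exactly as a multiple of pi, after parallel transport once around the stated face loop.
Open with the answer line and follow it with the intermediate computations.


Answer: final direction angle = (5/3)*pi

enclosed vertex P2: corner angles sum to (5/2)*pi, defect = 2*pi - (5/2)*pi = -pi/2
holonomy = initial angle + sum of enclosed defects (mod 2*pi), positive in the induced orientation
final angle = pi/6 - pi/2 = (5/3)*pi (mod 2*pi)


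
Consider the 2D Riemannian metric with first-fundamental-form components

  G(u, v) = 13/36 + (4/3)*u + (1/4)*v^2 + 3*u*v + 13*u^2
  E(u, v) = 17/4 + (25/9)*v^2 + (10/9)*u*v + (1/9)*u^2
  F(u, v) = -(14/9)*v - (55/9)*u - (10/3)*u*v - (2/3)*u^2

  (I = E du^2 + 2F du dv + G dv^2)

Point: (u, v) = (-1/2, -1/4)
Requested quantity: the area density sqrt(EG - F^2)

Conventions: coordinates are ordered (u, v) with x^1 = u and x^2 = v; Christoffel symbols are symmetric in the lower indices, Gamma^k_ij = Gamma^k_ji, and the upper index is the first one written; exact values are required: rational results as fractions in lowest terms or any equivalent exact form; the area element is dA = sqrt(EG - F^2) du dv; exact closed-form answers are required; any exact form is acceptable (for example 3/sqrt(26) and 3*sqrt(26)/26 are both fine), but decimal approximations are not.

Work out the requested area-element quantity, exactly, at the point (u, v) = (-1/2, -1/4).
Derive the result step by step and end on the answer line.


E = 661/144, F = 103/36, G = 1921/576; EG - F^2 = 65645/9216

Answer: sqrt(EG - F^2) = sqrt(65645)/96


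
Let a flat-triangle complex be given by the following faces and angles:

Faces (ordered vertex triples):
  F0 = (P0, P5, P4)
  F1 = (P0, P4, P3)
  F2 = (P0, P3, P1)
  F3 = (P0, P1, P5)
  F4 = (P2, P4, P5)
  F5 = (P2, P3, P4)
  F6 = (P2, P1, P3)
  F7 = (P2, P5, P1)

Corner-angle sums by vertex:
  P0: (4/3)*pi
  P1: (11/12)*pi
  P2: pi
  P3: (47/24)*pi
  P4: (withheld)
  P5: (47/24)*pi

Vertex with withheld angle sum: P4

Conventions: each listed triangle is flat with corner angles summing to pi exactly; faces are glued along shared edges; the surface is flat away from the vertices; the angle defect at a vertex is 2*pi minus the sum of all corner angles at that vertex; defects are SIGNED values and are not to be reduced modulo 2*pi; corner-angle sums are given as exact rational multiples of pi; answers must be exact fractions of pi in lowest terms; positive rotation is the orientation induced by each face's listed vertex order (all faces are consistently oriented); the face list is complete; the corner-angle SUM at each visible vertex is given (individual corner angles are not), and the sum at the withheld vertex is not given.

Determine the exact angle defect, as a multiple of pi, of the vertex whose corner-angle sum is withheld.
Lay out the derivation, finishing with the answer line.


V = 6, E = 12, F = 8; chi = V - E + F = 2
Gauss-Bonnet: total defect = 2*pi*chi = 4*pi; visible defects sum to (17/6)*pi

Answer: defect(P4) = (7/6)*pi


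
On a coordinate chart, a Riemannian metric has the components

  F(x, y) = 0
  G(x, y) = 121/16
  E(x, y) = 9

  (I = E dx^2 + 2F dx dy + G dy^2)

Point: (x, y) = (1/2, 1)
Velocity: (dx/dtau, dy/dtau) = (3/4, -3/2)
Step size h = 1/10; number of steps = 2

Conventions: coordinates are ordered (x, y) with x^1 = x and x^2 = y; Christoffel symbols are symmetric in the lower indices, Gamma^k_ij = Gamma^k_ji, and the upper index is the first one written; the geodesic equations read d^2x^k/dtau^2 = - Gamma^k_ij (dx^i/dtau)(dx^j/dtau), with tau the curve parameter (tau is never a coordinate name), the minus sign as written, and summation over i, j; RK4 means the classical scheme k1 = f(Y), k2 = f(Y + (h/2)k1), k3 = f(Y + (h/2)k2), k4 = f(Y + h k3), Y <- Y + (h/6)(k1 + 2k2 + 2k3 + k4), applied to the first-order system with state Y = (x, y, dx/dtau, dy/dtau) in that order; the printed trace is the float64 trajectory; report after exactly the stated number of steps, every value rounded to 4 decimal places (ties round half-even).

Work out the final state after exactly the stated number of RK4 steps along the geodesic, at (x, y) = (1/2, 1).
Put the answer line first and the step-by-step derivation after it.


Answer: x = 0.6500, y = 0.7000, dx/dtau = 0.7500, dy/dtau = -1.5000

f(Y) = (dx/dtau, dy/dtau, -Gamma^x_ij Y'^i Y'^j, -Gamma^y_ij Y'^i Y'^j) with the Gammas evaluated at the stage position; h = 0.100000; intermediate values shown to 6 dp
step 0: x = 0.5000, y = 1.0000, dx/dtau = 0.7500, dy/dtau = -1.5000
step 1:
  k1: at (x, y) = (0.500000, 1.000000), (dx/dtau, dy/dtau) = (0.750000, -1.500000); Gamma_xxx = 0.000000, Gamma_xxy = 0.000000, Gamma_xyy = 0.000000, Gamma_yxx = 0.000000, Gamma_yxy = 0.000000, Gamma_yyy = 0.000000; k1 = (0.750000, -1.500000, 0.000000, 0.000000)
  k2: at (x, y) = (0.537500, 0.925000), (dx/dtau, dy/dtau) = (0.750000, -1.500000); Gamma_xxx = 0.000000, Gamma_xxy = 0.000000, Gamma_xyy = 0.000000, Gamma_yxx = 0.000000, Gamma_yxy = 0.000000, Gamma_yyy = 0.000000; k2 = (0.750000, -1.500000, 0.000000, 0.000000)
  k3: at (x, y) = (0.537500, 0.925000), (dx/dtau, dy/dtau) = (0.750000, -1.500000); Gamma_xxx = 0.000000, Gamma_xxy = 0.000000, Gamma_xyy = 0.000000, Gamma_yxx = 0.000000, Gamma_yxy = 0.000000, Gamma_yyy = 0.000000; k3 = (0.750000, -1.500000, 0.000000, 0.000000)
  k4: at (x, y) = (0.575000, 0.850000), (dx/dtau, dy/dtau) = (0.750000, -1.500000); Gamma_xxx = 0.000000, Gamma_xxy = 0.000000, Gamma_xyy = 0.000000, Gamma_yxx = 0.000000, Gamma_yxy = 0.000000, Gamma_yyy = 0.000000; k4 = (0.750000, -1.500000, 0.000000, 0.000000)
  Y <- Y + (h/6)(k1 + 2k2 + 2k3 + k4): x = 0.5750, y = 0.8500, dx/dtau = 0.7500, dy/dtau = -1.5000
step 2:
  k1: at (x, y) = (0.575000, 0.850000), (dx/dtau, dy/dtau) = (0.750000, -1.500000); Gamma_xxx = 0.000000, Gamma_xxy = 0.000000, Gamma_xyy = 0.000000, Gamma_yxx = 0.000000, Gamma_yxy = 0.000000, Gamma_yyy = 0.000000; k1 = (0.750000, -1.500000, 0.000000, 0.000000)
  k2: at (x, y) = (0.612500, 0.775000), (dx/dtau, dy/dtau) = (0.750000, -1.500000); Gamma_xxx = 0.000000, Gamma_xxy = 0.000000, Gamma_xyy = 0.000000, Gamma_yxx = 0.000000, Gamma_yxy = 0.000000, Gamma_yyy = 0.000000; k2 = (0.750000, -1.500000, 0.000000, 0.000000)
  k3: at (x, y) = (0.612500, 0.775000), (dx/dtau, dy/dtau) = (0.750000, -1.500000); Gamma_xxx = 0.000000, Gamma_xxy = 0.000000, Gamma_xyy = 0.000000, Gamma_yxx = 0.000000, Gamma_yxy = 0.000000, Gamma_yyy = 0.000000; k3 = (0.750000, -1.500000, 0.000000, 0.000000)
  k4: at (x, y) = (0.650000, 0.700000), (dx/dtau, dy/dtau) = (0.750000, -1.500000); Gamma_xxx = 0.000000, Gamma_xxy = 0.000000, Gamma_xyy = 0.000000, Gamma_yxx = 0.000000, Gamma_yxy = 0.000000, Gamma_yyy = 0.000000; k4 = (0.750000, -1.500000, 0.000000, 0.000000)
  Y <- Y + (h/6)(k1 + 2k2 + 2k3 + k4): x = 0.6500, y = 0.7000, dx/dtau = 0.7500, dy/dtau = -1.5000


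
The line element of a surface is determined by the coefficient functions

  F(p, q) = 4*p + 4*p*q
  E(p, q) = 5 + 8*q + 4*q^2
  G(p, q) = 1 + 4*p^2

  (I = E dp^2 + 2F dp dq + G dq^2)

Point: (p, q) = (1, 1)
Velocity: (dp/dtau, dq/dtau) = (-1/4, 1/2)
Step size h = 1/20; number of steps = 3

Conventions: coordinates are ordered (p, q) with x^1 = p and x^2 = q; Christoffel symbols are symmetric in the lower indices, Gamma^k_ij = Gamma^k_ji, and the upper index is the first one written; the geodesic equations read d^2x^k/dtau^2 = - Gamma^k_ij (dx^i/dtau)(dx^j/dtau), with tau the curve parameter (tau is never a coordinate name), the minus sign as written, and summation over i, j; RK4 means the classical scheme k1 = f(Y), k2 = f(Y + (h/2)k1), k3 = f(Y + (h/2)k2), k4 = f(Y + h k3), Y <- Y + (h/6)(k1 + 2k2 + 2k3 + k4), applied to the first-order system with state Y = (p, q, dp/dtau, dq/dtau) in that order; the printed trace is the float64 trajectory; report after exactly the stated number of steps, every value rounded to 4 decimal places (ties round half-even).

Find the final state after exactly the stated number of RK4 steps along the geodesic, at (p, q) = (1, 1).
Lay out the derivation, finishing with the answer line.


f(Y) = (dp/dtau, dq/dtau, -Gamma^p_ij Y'^i Y'^j, -Gamma^q_ij Y'^i Y'^j) with the Gammas evaluated at the stage position; h = 0.050000; intermediate values shown to 6 dp
step 0: p = 1.0000, q = 1.0000, dp/dtau = -0.2500, dq/dtau = 0.5000
step 1:
  k1: at (p, q) = (1.000000, 1.000000), (dp/dtau, dq/dtau) = (-0.250000, 0.500000); Gamma_ppp = 0.000000, Gamma_ppq = 0.380952, Gamma_pqq = 0.000000, Gamma_qpp = 0.000000, Gamma_qpq = 0.190476, Gamma_qqq = 0.000000; k1 = (-0.250000, 0.500000, 0.095238, 0.047619)
  k2: at (p, q) = (0.993750, 1.012500), (dp/dtau, dq/dtau) = (-0.247619, 0.501190); Gamma_ppp = 0.000000, Gamma_ppq = 0.380601, Gamma_pqq = 0.000000, Gamma_qpp = 0.000000, Gamma_qpq = 0.187936, Gamma_qqq = 0.000000; k2 = (-0.247619, 0.501190, 0.094468, 0.046647)
  k3: at (p, q) = (0.993810, 1.012530), (dp/dtau, dq/dtau) = (-0.247638, 0.501166); Gamma_ppp = 0.000000, Gamma_ppq = 0.380589, Gamma_pqq = 0.000000, Gamma_qpp = 0.000000, Gamma_qpq = 0.187939, Gamma_qqq = 0.000000; k3 = (-0.247638, 0.501166, 0.094468, 0.046649)
  k4: at (p, q) = (0.987618, 1.025058), (dp/dtau, dq/dtau) = (-0.245277, 0.502332); Gamma_ppp = 0.000000, Gamma_ppq = 0.380203, Gamma_pqq = 0.000000, Gamma_qpp = 0.000000, Gamma_qpq = 0.185425, Gamma_qqq = 0.000000; k4 = (-0.245277, 0.502332, 0.093690, 0.045692)
  Y <- Y + (h/6)(k1 + 2k2 + 2k3 + k4): p = 0.9876, q = 1.0251, dp/dtau = -0.2453, dq/dtau = 0.5023
step 2:
  k1: at (p, q) = (0.987618, 1.025059), (dp/dtau, dq/dtau) = (-0.245277, 0.502333); Gamma_ppp = 0.000000, Gamma_ppq = 0.380203, Gamma_pqq = 0.000000, Gamma_qpp = 0.000000, Gamma_qpq = 0.185425, Gamma_qqq = 0.000000; k1 = (-0.245277, 0.502333, 0.093690, 0.045692)
  k2: at (p, q) = (0.981486, 1.037617), (dp/dtau, dq/dtau) = (-0.242934, 0.503475); Gamma_ppp = 0.000000, Gamma_ppq = 0.379784, Gamma_pqq = 0.000000, Gamma_qpp = 0.000000, Gamma_qpq = 0.182936, Gamma_qqq = 0.000000; k2 = (-0.242934, 0.503475, 0.092904, 0.044750)
  k3: at (p, q) = (0.981545, 1.037646), (dp/dtau, dq/dtau) = (-0.242954, 0.503451); Gamma_ppp = 0.000000, Gamma_ppq = 0.379773, Gamma_pqq = 0.000000, Gamma_qpp = 0.000000, Gamma_qpq = 0.182939, Gamma_qqq = 0.000000; k3 = (-0.242954, 0.503451, 0.092904, 0.044753)
  k4: at (p, q) = (0.975471, 1.050231), (dp/dtau, dq/dtau) = (-0.240631, 0.504570); Gamma_ppp = 0.000000, Gamma_ppq = 0.379322, Gamma_pqq = 0.000000, Gamma_qpp = 0.000000, Gamma_qpq = 0.180476, Gamma_qqq = 0.000000; k4 = (-0.240631, 0.504570, 0.092111, 0.043825)
  Y <- Y + (h/6)(k1 + 2k2 + 2k3 + k4): p = 0.9755, q = 1.0502, dp/dtau = -0.2406, dq/dtau = 0.5046
step 3:
  k1: at (p, q) = (0.975471, 1.050232), (dp/dtau, dq/dtau) = (-0.240632, 0.504570); Gamma_ppp = 0.000000, Gamma_ppq = 0.379322, Gamma_pqq = 0.000000, Gamma_qpp = 0.000000, Gamma_qpq = 0.180476, Gamma_qqq = 0.000000; k1 = (-0.240632, 0.504570, 0.092111, 0.043825)
  k2: at (p, q) = (0.969455, 1.062846), (dp/dtau, dq/dtau) = (-0.238329, 0.505666); Gamma_ppp = 0.000000, Gamma_ppq = 0.378839, Gamma_pqq = 0.000000, Gamma_qpp = 0.000000, Gamma_qpq = 0.178039, Gamma_qqq = 0.000000; k2 = (-0.238329, 0.505666, 0.091311, 0.042913)
  k3: at (p, q) = (0.969513, 1.062873), (dp/dtau, dq/dtau) = (-0.238349, 0.505643); Gamma_ppp = 0.000000, Gamma_ppq = 0.378829, Gamma_pqq = 0.000000, Gamma_qpp = 0.000000, Gamma_qpq = 0.178042, Gamma_qqq = 0.000000; k3 = (-0.238349, 0.505643, 0.091312, 0.042915)
  k4: at (p, q) = (0.963554, 1.075514), (dp/dtau, dq/dtau) = (-0.236066, 0.506716); Gamma_ppp = 0.000000, Gamma_ppq = 0.378316, Gamma_pqq = 0.000000, Gamma_qpp = 0.000000, Gamma_qpq = 0.175632, Gamma_qqq = 0.000000; k4 = (-0.236066, 0.506716, 0.090507, 0.042018)
  Y <- Y + (h/6)(k1 + 2k2 + 2k3 + k4): p = 0.9636, q = 1.0755, dp/dtau = -0.2361, dq/dtau = 0.5067

Answer: p = 0.9636, q = 1.0755, dp/dtau = -0.2361, dq/dtau = 0.5067


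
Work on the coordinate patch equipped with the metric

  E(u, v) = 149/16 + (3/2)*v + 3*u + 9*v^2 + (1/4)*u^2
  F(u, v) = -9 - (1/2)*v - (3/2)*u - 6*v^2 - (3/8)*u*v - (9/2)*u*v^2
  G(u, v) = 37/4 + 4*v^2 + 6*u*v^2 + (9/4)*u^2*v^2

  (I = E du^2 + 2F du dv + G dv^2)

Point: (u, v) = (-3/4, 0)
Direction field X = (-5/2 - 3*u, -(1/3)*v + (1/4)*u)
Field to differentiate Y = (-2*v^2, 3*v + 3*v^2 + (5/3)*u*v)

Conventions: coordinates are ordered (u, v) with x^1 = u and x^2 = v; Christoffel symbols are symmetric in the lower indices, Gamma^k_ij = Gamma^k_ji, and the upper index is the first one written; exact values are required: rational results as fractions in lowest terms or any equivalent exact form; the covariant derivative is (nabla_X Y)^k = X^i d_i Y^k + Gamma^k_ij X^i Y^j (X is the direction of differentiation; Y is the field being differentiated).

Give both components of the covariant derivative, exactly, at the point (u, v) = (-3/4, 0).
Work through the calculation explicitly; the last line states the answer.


E = 461/64, F = -63/8, G = 37/4 at the point
E_u = 21/8, E_v = 3/2, F_u = -3/2, F_v = -7/32, G_u = 0, G_v = 0
EG - F^2 = 1181/256;  g^inv = (256/1181) * [[37/4, 63/8], [63/8, 461/64]]
first-kind symbols [ij,l] = (1/2)(d_i g_jl + d_j g_il - d_l g_ij): [uu,u] = E_u/2 = 21/16, [uu,v] = F_u - E_v/2 = -9/4, [uv,u] = E_v/2 = 3/4, [uv,v] = G_u/2 = 0, [vv,u] = F_v - G_u/2 = -7/32, [vv,v] = G_v/2 = 0
Gamma^u_ij = (G*[ij,u] - F*[ij,v])/(EG - F^2), Gamma^v_ij = (E*[ij,v] - F*[ij,u])/(EG - F^2)
Gamma_uuu = -1428/1181, Gamma_uuv = 1776/1181, Gamma_uvv = -518/1181, Gamma_vuu = -1503/1181, Gamma_vuv = 1512/1181, Gamma_vvv = -441/1181
X = (-1/4, -3/16), Y = (0, 0) at the point

Answer: (nabla_X Y)^u = 0, (nabla_X Y)^v = -21/64


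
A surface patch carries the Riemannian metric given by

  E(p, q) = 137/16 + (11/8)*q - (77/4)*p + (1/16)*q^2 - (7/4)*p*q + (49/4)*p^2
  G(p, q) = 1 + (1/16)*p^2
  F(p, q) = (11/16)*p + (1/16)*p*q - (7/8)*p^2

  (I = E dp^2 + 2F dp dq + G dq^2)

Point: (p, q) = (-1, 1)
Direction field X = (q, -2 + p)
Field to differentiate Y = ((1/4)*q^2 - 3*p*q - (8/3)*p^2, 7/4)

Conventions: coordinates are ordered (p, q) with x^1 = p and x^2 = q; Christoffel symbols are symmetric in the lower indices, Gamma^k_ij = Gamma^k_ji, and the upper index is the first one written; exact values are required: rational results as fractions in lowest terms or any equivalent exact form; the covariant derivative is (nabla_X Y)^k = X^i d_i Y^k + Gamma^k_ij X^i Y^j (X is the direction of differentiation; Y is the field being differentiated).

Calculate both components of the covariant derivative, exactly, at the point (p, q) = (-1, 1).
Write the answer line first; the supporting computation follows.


Answer: (nabla_X Y)^p = -5033/594, (nabla_X Y)^q = 7/594

E = 173/4, F = -13/8, G = 17/16 at the point
E_p = -91/2, E_q = 13/4, F_p = 5/2, F_q = -1/16, G_p = -1/8, G_q = 0
EG - F^2 = 693/16;  g^inv = (16/693) * [[17/16, 13/8], [13/8, 173/4]]
first-kind symbols [ij,l] = (1/2)(d_i g_jl + d_j g_il - d_l g_ij): [pp,p] = E_p/2 = -91/4, [pp,q] = F_p - E_q/2 = 7/8, [pq,p] = E_q/2 = 13/8, [pq,q] = G_p/2 = -1/16, [qq,p] = F_q - G_p/2 = 0, [qq,q] = G_q/2 = 0
Gamma^p_ij = (G*[ij,p] - F*[ij,q])/(EG - F^2), Gamma^q_ij = (E*[ij,q] - F*[ij,p])/(EG - F^2)
Gamma_ppp = -52/99, Gamma_ppq = 26/693, Gamma_pqq = 0, Gamma_qpp = 2/99, Gamma_qpq = -1/693, Gamma_qqq = 0
X = (1, -3), Y = (7/12, 7/4) at the point


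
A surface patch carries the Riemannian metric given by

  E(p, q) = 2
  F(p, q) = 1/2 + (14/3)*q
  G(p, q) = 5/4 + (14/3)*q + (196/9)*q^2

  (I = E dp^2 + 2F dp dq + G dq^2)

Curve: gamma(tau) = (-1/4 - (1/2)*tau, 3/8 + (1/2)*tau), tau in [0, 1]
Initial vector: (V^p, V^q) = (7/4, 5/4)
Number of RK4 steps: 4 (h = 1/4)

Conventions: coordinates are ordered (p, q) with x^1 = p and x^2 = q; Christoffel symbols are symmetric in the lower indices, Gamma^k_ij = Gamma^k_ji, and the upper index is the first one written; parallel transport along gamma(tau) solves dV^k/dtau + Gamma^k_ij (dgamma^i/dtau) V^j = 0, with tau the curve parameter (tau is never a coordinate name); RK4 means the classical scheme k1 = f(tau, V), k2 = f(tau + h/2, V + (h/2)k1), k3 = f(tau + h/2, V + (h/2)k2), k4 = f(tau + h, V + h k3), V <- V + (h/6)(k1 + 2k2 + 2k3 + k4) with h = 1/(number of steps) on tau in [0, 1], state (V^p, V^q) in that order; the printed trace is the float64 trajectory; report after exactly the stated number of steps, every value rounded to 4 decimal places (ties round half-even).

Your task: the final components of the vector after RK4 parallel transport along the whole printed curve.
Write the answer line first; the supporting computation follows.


Answer: V^p = 1.5691, V^q = 0.6926

gamma'(tau) = (-1/2, 1/2); f(tau, V)^k = -Gamma^k_ij(gamma(tau)) gamma'^i(tau) V^j; h = 1/4; intermediate values shown to 6 dp
curve data and Christoffel symbols at the stage parameters:
  tau = 0.000000: gamma = (-0.250000, 0.375000), gamma' = (-0.500000, 0.500000); Gamma_ppp = 0.000000, Gamma_ppq = 0.000000, Gamma_pqq = 0.660767, Gamma_qpp = 0.000000, Gamma_qpq = 0.000000, Gamma_qqq = 1.486726
  tau = 0.125000: gamma = (-0.312500, 0.437500), gamma' = (-0.500000, 0.500000); Gamma_ppp = 0.000000, Gamma_ppq = 0.000000, Gamma_pqq = 0.551611, Gamma_qpp = 0.000000, Gamma_qpq = 0.000000, Gamma_qqq = 1.402011
  tau = 0.250000: gamma = (-0.375000, 0.500000), gamma' = (-0.500000, 0.500000); Gamma_ppp = 0.000000, Gamma_ppq = 0.000000, Gamma_pqq = 0.465374, Gamma_qpp = 0.000000, Gamma_qpq = 0.000000, Gamma_qqq = 1.318560
  tau = 0.375000: gamma = (-0.437500, 0.562500), gamma' = (-0.500000, 0.500000); Gamma_ppp = 0.000000, Gamma_ppq = 0.000000, Gamma_pqq = 0.396636, Gamma_qpp = 0.000000, Gamma_qpq = 0.000000, Gamma_qqq = 1.239486
  tau = 0.500000: gamma = (-0.500000, 0.625000), gamma' = (-0.500000, 0.500000); Gamma_ppp = 0.000000, Gamma_ppq = 0.000000, Gamma_pqq = 0.341290, Gamma_qpp = 0.000000, Gamma_qpq = 0.000000, Gamma_qqq = 1.166074
  tau = 0.625000: gamma = (-0.562500, 0.687500), gamma' = (-0.500000, 0.500000); Gamma_ppp = 0.000000, Gamma_ppq = 0.000000, Gamma_pqq = 0.296264, Gamma_qpp = 0.000000, Gamma_qpq = 0.000000, Gamma_qqq = 1.098644
  tau = 0.750000: gamma = (-0.625000, 0.750000), gamma' = (-0.500000, 0.500000); Gamma_ppp = 0.000000, Gamma_ppq = 0.000000, Gamma_pqq = 0.259259, Gamma_qpp = 0.000000, Gamma_qpq = 0.000000, Gamma_qqq = 1.037037
  tau = 0.875000: gamma = (-0.687500, 0.812500), gamma' = (-0.500000, 0.500000); Gamma_ppp = 0.000000, Gamma_ppq = 0.000000, Gamma_pqq = 0.228552, Gamma_qpp = 0.000000, Gamma_qpq = 0.000000, Gamma_qqq = 0.980869
  tau = 1.000000: gamma = (-0.750000, 0.875000), gamma' = (-0.500000, 0.500000); Gamma_ppp = 0.000000, Gamma_ppq = 0.000000, Gamma_pqq = 0.202837, Gamma_qpp = 0.000000, Gamma_qpq = 0.000000, Gamma_qqq = 0.929671
step 0: V^p = 1.7500, V^q = 1.2500
step 1: k1 = (-0.412979, -0.929204), k2 = (-0.312722, -0.794835), k3 = (-0.317354, -0.806609), k4 = (-0.243937, -0.691154); V <- V + (h/6)(k1 + 2k2 + 2k3 + k4): V^p = 1.6701, V^q = 1.0490
step 2: k1 = (-0.244096, -0.691605), k2 = (-0.190897, -0.596553), k3 = (-0.193253, -0.603916), k4 = (-0.153248, -0.523598); V <- V + (h/6)(k1 + 2k2 + 2k3 + k4): V^p = 1.6216, V^q = 0.8984
step 3: k1 = (-0.153300, -0.523777), k2 = (-0.123377, -0.457523), k3 = (-0.124604, -0.462072), k4 = (-0.101479, -0.405917); V <- V + (h/6)(k1 + 2k2 + 2k3 + k4): V^p = 1.5903, V^q = 0.7830
step 4: k1 = (-0.101499, -0.405994), k2 = (-0.083677, -0.359115), k3 = (-0.084347, -0.361989), k4 = (-0.070232, -0.321895); V <- V + (h/6)(k1 + 2k2 + 2k3 + k4): V^p = 1.5691, V^q = 0.6926
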